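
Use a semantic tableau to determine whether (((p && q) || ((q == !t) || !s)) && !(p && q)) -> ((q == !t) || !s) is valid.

Assume the negation and expand:
Initial set: {!((((p && q) || ((q == !t) || !s)) && !(p && q)) -> ((q == !t) || !s))}.
!((((p && q) || ((q == !t) || !s)) && !(p && q)) -> ((q == !t) || !s)): α-rule — add (((p && q) || ((q == !t) || !s)) && !(p && q)), !((q == !t) || !s).
(((p && q) || ((q == !t) || !s)) && !(p && q)): α-rule — add ((p && q) || ((q == !t) || !s)), !(p && q).
!((q == !t) || !s): α-rule — add !(q == !t), !!s.
((p && q) || ((q == !t) || !s)): β-rule — branch into (p && q)  //  ((q == !t) || !s).
  branch 1 (add (p && q)):
    (p && q): α-rule — add p, q.
    !(p && q): β-rule — branch into !p  //  !q.
      branch 1.1 (add !p):
        × closes — contains both p and !p.
      branch 1.2 (add !q):
        × closes — contains both q and !q.
  branch 2 (add ((q == !t) || !s)):
    !(p && q): β-rule — branch into !p  //  !q.
      branch 2.1 (add !p):
        !(q == !t): β-rule — branch into q, !!t  //  !q, !t.
          branch 2.1.1 (add q, !!t):
            ((q == !t) || !s): β-rule — branch into (q == !t)  //  !s.
              branch 2.1.1.1 (add (q == !t)):
                (q == !t): β-rule — branch into q, !t  //  !q, !!t.
                  branch 2.1.1.1.1 (add q, !t):
                    × closes — contains both t and !t.
                  branch 2.1.1.1.2 (add !q, !!t):
                    × closes — contains both q and !q.
              branch 2.1.1.2 (add !s):
                × closes — contains both s and !s.
          branch 2.1.2 (add !q, !t):
            ((q == !t) || !s): β-rule — branch into (q == !t)  //  !s.
              branch 2.1.2.1 (add (q == !t)):
                (q == !t): β-rule — branch into q, !t  //  !q, !!t.
                  branch 2.1.2.1.1 (add q, !t):
                    × closes — contains both q and !q.
                  branch 2.1.2.1.2 (add !q, !!t):
                    × closes — contains both t and !t.
              branch 2.1.2.2 (add !s):
                × closes — contains both s and !s.
      branch 2.2 (add !q):
        !(q == !t): β-rule — branch into q, !!t  //  !q, !t.
          branch 2.2.1 (add q, !!t):
            × closes — contains both q and !q.
          branch 2.2.2 (add !q, !t):
            ((q == !t) || !s): β-rule — branch into (q == !t)  //  !s.
              branch 2.2.2.1 (add (q == !t)):
                (q == !t): β-rule — branch into q, !t  //  !q, !!t.
                  branch 2.2.2.1.1 (add q, !t):
                    × closes — contains both q and !q.
                  branch 2.2.2.1.2 (add !q, !!t):
                    × closes — contains both t and !t.
              branch 2.2.2.2 (add !s):
                × closes — contains both s and !s.
All 12 branches close.
Every branch closed, so the negation is unsatisfiable and the formula is valid.

Valid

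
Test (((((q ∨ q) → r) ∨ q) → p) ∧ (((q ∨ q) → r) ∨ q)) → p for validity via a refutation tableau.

Assume the negation and expand:
Initial set: {¬((((((q ∨ q) → r) ∨ q) → p) ∧ (((q ∨ q) → r) ∨ q)) → p)}.
¬((((((q ∨ q) → r) ∨ q) → p) ∧ (((q ∨ q) → r) ∨ q)) → p): α-rule — add (((((q ∨ q) → r) ∨ q) → p) ∧ (((q ∨ q) → r) ∨ q)), ¬p.
(((((q ∨ q) → r) ∨ q) → p) ∧ (((q ∨ q) → r) ∨ q)): α-rule — add ((((q ∨ q) → r) ∨ q) → p), (((q ∨ q) → r) ∨ q).
((((q ∨ q) → r) ∨ q) → p): β-rule — branch into ¬(((q ∨ q) → r) ∨ q)  //  p.
  branch 1 (add ¬(((q ∨ q) → r) ∨ q)):
    ¬(((q ∨ q) → r) ∨ q): α-rule — add ¬((q ∨ q) → r), ¬q.
    ¬((q ∨ q) → r): α-rule — add (q ∨ q), ¬r.
    (((q ∨ q) → r) ∨ q): β-rule — branch into ((q ∨ q) → r)  //  q.
      branch 1.1 (add ((q ∨ q) → r)):
        (q ∨ q): β-rule — branch into q  //  q.
          branch 1.1.1 (add q):
            × closes — contains both q and ¬q.
          branch 1.1.2 (add q):
            × closes — contains both q and ¬q.
      branch 1.2 (add q):
        × closes — contains both q and ¬q.
  branch 2 (add p):
    × closes — contains both p and ¬p.
All 4 branches close.
Every branch closed, so the negation is unsatisfiable and the formula is valid.

Valid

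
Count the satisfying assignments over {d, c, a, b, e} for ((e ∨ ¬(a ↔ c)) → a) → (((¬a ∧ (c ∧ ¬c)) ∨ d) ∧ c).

Initial set: {(((e ∨ ¬(a ↔ c)) → a) → (((¬a ∧ (c ∧ ¬c)) ∨ d) ∧ c))}.
(((e ∨ ¬(a ↔ c)) → a) → (((¬a ∧ (c ∧ ¬c)) ∨ d) ∧ c)): β-rule — branch into ¬((e ∨ ¬(a ↔ c)) → a)  //  (((¬a ∧ (c ∧ ¬c)) ∨ d) ∧ c).
  branch 1 (add ¬((e ∨ ¬(a ↔ c)) → a)):
    ¬((e ∨ ¬(a ↔ c)) → a): α-rule — add (e ∨ ¬(a ↔ c)), ¬a.
    (e ∨ ¬(a ↔ c)): β-rule — branch into e  //  ¬(a ↔ c).
      branch 1.1 (add e):
        ○ open, literals {a=false, e=true}.
      branch 1.2 (add ¬(a ↔ c)):
        ¬(a ↔ c): β-rule — branch into a, ¬c  //  ¬a, c.
          branch 1.2.1 (add a, ¬c):
            × closes — contains both a and ¬a.
          branch 1.2.2 (add ¬a, c):
            ○ open, literals {a=false, c=true}.
  branch 2 (add (((¬a ∧ (c ∧ ¬c)) ∨ d) ∧ c)):
    (((¬a ∧ (c ∧ ¬c)) ∨ d) ∧ c): α-rule — add ((¬a ∧ (c ∧ ¬c)) ∨ d), c.
    ((¬a ∧ (c ∧ ¬c)) ∨ d): β-rule — branch into (¬a ∧ (c ∧ ¬c))  //  d.
      branch 2.1 (add (¬a ∧ (c ∧ ¬c))):
        (¬a ∧ (c ∧ ¬c)): α-rule — add ¬a, (c ∧ ¬c).
        (c ∧ ¬c): α-rule — add c, ¬c.
        × closes — contains both c and ¬c.
      branch 2.2 (add d):
        ○ open, literals {c=true, d=true}.
2 branches closed, 3 open.
Each open branch fixes some atoms; the unmentioned ones are free. Counting distinct full assignments: branch {a=false, e=true} (d, c, b) contributes 8 new; branch {a=false, c=true} (d, b, e) contributes 4 new; branch {c=true, d=true} (a, b, e) contributes 4 new. Total: 16.

16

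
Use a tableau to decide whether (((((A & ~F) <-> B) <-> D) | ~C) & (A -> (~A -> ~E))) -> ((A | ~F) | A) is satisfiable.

Initial set: {T ((((((A & ~F) <-> B) <-> D) | ~C) & (A -> (~A -> ~E))) -> ((A | ~F) | A))}.
T ((((((A & ~F) <-> B) <-> D) | ~C) & (A -> (~A -> ~E))) -> ((A | ~F) | A)): β-rule — branch into F (((((A & ~F) <-> B) <-> D) | ~C) & (A -> (~A -> ~E)))  //  T ((A | ~F) | A).
  branch 1 (add F (((((A & ~F) <-> B) <-> D) | ~C) & (A -> (~A -> ~E)))):
    F (((((A & ~F) <-> B) <-> D) | ~C) & (A -> (~A -> ~E))): β-rule — branch into F ((((A & ~F) <-> B) <-> D) | ~C)  //  F (A -> (~A -> ~E)).
      branch 1.1 (add F ((((A & ~F) <-> B) <-> D) | ~C)):
        F ((((A & ~F) <-> B) <-> D) | ~C): α-rule — add F (((A & ~F) <-> B) <-> D), F ~C.
        F (((A & ~F) <-> B) <-> D): β-rule — branch into T ((A & ~F) <-> B), F D  //  F ((A & ~F) <-> B), T D.
          branch 1.1.1 (add T ((A & ~F) <-> B), F D):
            T ((A & ~F) <-> B): β-rule — branch into T (A & ~F), T B  //  F (A & ~F), F B.
              branch 1.1.1.1 (add T (A & ~F), T B):
                T (A & ~F): α-rule — add T A, T ~F.
                ○ open, literals {A=true, B=true, C=true, D=false, F=false}.
              branch 1.1.1.2 (add F (A & ~F), F B):
                F (A & ~F): β-rule — branch into F A  //  F ~F.
                  branch 1.1.1.2.1 (add F A):
                    ○ open, literals {A=false, B=false, C=true, D=false}.
                  branch 1.1.1.2.2 (add F ~F):
                    ○ open, literals {B=false, C=true, D=false, F=true}.
          branch 1.1.2 (add F ((A & ~F) <-> B), T D):
            F ((A & ~F) <-> B): β-rule — branch into T (A & ~F), F B  //  F (A & ~F), T B.
              branch 1.1.2.1 (add T (A & ~F), F B):
                T (A & ~F): α-rule — add T A, T ~F.
                ○ open, literals {A=true, B=false, C=true, D=true, F=false}.
              branch 1.1.2.2 (add F (A & ~F), T B):
                F (A & ~F): β-rule — branch into F A  //  F ~F.
                  branch 1.1.2.2.1 (add F A):
                    ○ open, literals {A=false, B=true, C=true, D=true}.
                  branch 1.1.2.2.2 (add F ~F):
                    ○ open, literals {B=true, C=true, D=true, F=true}.
      branch 1.2 (add F (A -> (~A -> ~E))):
        F (A -> (~A -> ~E)): α-rule — add T A, F (~A -> ~E).
        F (~A -> ~E): α-rule — add T ~A, F ~E.
        × closes — contains both A and ~A.
  branch 2 (add T ((A | ~F) | A)):
    T ((A | ~F) | A): β-rule — branch into T (A | ~F)  //  T A.
      branch 2.1 (add T (A | ~F)):
        T (A | ~F): β-rule — branch into T A  //  T ~F.
          branch 2.1.1 (add T A):
            ○ open, literals {A=true}.
          branch 2.1.2 (add T ~F):
            ○ open, literals {F=false}.
      branch 2.2 (add T A):
        ○ open, literals {A=true}.
1 branch closed, 9 open.
An open branch gives a satisfying assignment: A=true, B=true, C=true, D=false, F=false.

Satisfiable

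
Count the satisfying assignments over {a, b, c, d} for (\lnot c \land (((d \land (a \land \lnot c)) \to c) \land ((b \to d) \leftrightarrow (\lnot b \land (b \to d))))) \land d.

1

Initial set: {T ((\lnot c \land (((d \land (a \land \lnot c)) \to c) \land ((b \to d) \leftrightarrow (\lnot b \land (b \to d))))) \land d)}.
T ((\lnot c \land (((d \land (a \land \lnot c)) \to c) \land ((b \to d) \leftrightarrow (\lnot b \land (b \to d))))) \land d): α-rule — add T (\lnot c \land (((d \land (a \land \lnot c)) \to c) \land ((b \to d) \leftrightarrow (\lnot b \land (b \to d))))), T d.
T (\lnot c \land (((d \land (a \land \lnot c)) \to c) \land ((b \to d) \leftrightarrow (\lnot b \land (b \to d))))): α-rule — add T \lnot c, T (((d \land (a \land \lnot c)) \to c) \land ((b \to d) \leftrightarrow (\lnot b \land (b \to d)))).
T (((d \land (a \land \lnot c)) \to c) \land ((b \to d) \leftrightarrow (\lnot b \land (b \to d)))): α-rule — add T ((d \land (a \land \lnot c)) \to c), T ((b \to d) \leftrightarrow (\lnot b \land (b \to d))).
T ((d \land (a \land \lnot c)) \to c): β-rule — branch into F (d \land (a \land \lnot c))  //  T c.
  branch 1 (add F (d \land (a \land \lnot c))):
    T ((b \to d) \leftrightarrow (\lnot b \land (b \to d))): β-rule — branch into T (b \to d), T (\lnot b \land (b \to d))  //  F (b \to d), F (\lnot b \land (b \to d)).
      branch 1.1 (add T (b \to d), T (\lnot b \land (b \to d))):
        T (\lnot b \land (b \to d)): α-rule — add T \lnot b, T (b \to d).
        F (d \land (a \land \lnot c)): β-rule — branch into F d  //  F (a \land \lnot c).
          branch 1.1.1 (add F d):
            × closes — contains both d and \lnot d.
          branch 1.1.2 (add F (a \land \lnot c)):
            T (b \to d): β-rule — branch into F b  //  T d.
              branch 1.1.2.1 (add F b):
                T (b \to d): β-rule — branch into F b  //  T d.
                  branch 1.1.2.1.1 (add F b):
                    F (a \land \lnot c): β-rule — branch into F a  //  F \lnot c.
                      branch 1.1.2.1.1.1 (add F a):
                        ○ open, literals {a=F, b=F, c=F, d=T}.
                      branch 1.1.2.1.1.2 (add F \lnot c):
                        × closes — contains both c and \lnot c.
                  branch 1.1.2.1.2 (add T d):
                    F (a \land \lnot c): β-rule — branch into F a  //  F \lnot c.
                      branch 1.1.2.1.2.1 (add F a):
                        ○ open, literals {a=F, b=F, c=F, d=T}.
                      branch 1.1.2.1.2.2 (add F \lnot c):
                        × closes — contains both c and \lnot c.
              branch 1.1.2.2 (add T d):
                T (b \to d): β-rule — branch into F b  //  T d.
                  branch 1.1.2.2.1 (add F b):
                    F (a \land \lnot c): β-rule — branch into F a  //  F \lnot c.
                      branch 1.1.2.2.1.1 (add F a):
                        ○ open, literals {a=F, b=F, c=F, d=T}.
                      branch 1.1.2.2.1.2 (add F \lnot c):
                        × closes — contains both c and \lnot c.
                  branch 1.1.2.2.2 (add T d):
                    F (a \land \lnot c): β-rule — branch into F a  //  F \lnot c.
                      branch 1.1.2.2.2.1 (add F a):
                        ○ open, literals {a=F, b=F, c=F, d=T}.
                      branch 1.1.2.2.2.2 (add F \lnot c):
                        × closes — contains both c and \lnot c.
      branch 1.2 (add F (b \to d), F (\lnot b \land (b \to d))):
        F (b \to d): α-rule — add T b, F d.
        × closes — contains both d and \lnot d.
  branch 2 (add T c):
    × closes — contains both c and \lnot c.
7 branches closed, 4 open.
Each open branch fixes some atoms; the unmentioned ones are free. Counting distinct full assignments: branch {a=F, b=F, c=F, d=T} (none free) contributes 1 new; branch {a=F, b=F, c=F, d=T} (none free) contributes 0 new; branch {a=F, b=F, c=F, d=T} (none free) contributes 0 new; branch {a=F, b=F, c=F, d=T} (none free) contributes 0 new. Total: 1.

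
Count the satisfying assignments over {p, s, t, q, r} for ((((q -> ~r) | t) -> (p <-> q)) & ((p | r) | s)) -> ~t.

25

Initial set: {(((((q -> ~r) | t) -> (p <-> q)) & ((p | r) | s)) -> ~t)}.
(((((q -> ~r) | t) -> (p <-> q)) & ((p | r) | s)) -> ~t): β-rule — branch into ~((((q -> ~r) | t) -> (p <-> q)) & ((p | r) | s))  //  ~t.
  branch 1 (add ~((((q -> ~r) | t) -> (p <-> q)) & ((p | r) | s))):
    ~((((q -> ~r) | t) -> (p <-> q)) & ((p | r) | s)): β-rule — branch into ~(((q -> ~r) | t) -> (p <-> q))  //  ~((p | r) | s).
      branch 1.1 (add ~(((q -> ~r) | t) -> (p <-> q))):
        ~(((q -> ~r) | t) -> (p <-> q)): α-rule — add ((q -> ~r) | t), ~(p <-> q).
        ((q -> ~r) | t): β-rule — branch into (q -> ~r)  //  t.
          branch 1.1.1 (add (q -> ~r)):
            ~(p <-> q): β-rule — branch into p, ~q  //  ~p, q.
              branch 1.1.1.1 (add p, ~q):
                (q -> ~r): β-rule — branch into ~q  //  ~r.
                  branch 1.1.1.1.1 (add ~q):
                    ○ open, literals {p=T, q=F}.
                  branch 1.1.1.1.2 (add ~r):
                    ○ open, literals {p=T, q=F, r=F}.
              branch 1.1.1.2 (add ~p, q):
                (q -> ~r): β-rule — branch into ~q  //  ~r.
                  branch 1.1.1.2.1 (add ~q):
                    × closes — contains both q and ~q.
                  branch 1.1.1.2.2 (add ~r):
                    ○ open, literals {p=F, q=T, r=F}.
          branch 1.1.2 (add t):
            ~(p <-> q): β-rule — branch into p, ~q  //  ~p, q.
              branch 1.1.2.1 (add p, ~q):
                ○ open, literals {p=T, q=F, t=T}.
              branch 1.1.2.2 (add ~p, q):
                ○ open, literals {p=F, q=T, t=T}.
      branch 1.2 (add ~((p | r) | s)):
        ~((p | r) | s): α-rule — add ~(p | r), ~s.
        ~(p | r): α-rule — add ~p, ~r.
        ○ open, literals {p=F, r=F, s=F}.
  branch 2 (add ~t):
    ○ open, literals {t=F}.
1 branch closed, 7 open.
Each open branch fixes some atoms; the unmentioned ones are free. Counting distinct full assignments: branch {p=T, q=F} (s, t, r) contributes 8 new; branch {p=T, q=F, r=F} (s, t) contributes 0 new; branch {p=F, q=T, r=F} (s, t) contributes 4 new; branch {p=T, q=F, t=T} (s, r) contributes 0 new; branch {p=F, q=T, t=T} (s, r) contributes 2 new; branch {p=F, r=F, s=F} (t, q) contributes 2 new; branch {t=F} (p, s, q, r) contributes 9 new. Total: 25.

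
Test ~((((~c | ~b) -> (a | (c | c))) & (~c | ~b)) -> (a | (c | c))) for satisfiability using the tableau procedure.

Unsatisfiable

Initial set: {T ~((((~c | ~b) -> (a | (c | c))) & (~c | ~b)) -> (a | (c | c)))}.
T ~((((~c | ~b) -> (a | (c | c))) & (~c | ~b)) -> (a | (c | c))): α-rule — add T (((~c | ~b) -> (a | (c | c))) & (~c | ~b)), F (a | (c | c)).
T (((~c | ~b) -> (a | (c | c))) & (~c | ~b)): α-rule — add T ((~c | ~b) -> (a | (c | c))), T (~c | ~b).
F (a | (c | c)): α-rule — add F a, F (c | c).
F (c | c): α-rule — add F c, F c.
T ((~c | ~b) -> (a | (c | c))): β-rule — branch into F (~c | ~b)  //  T (a | (c | c)).
  branch 1 (add F (~c | ~b)):
    F (~c | ~b): α-rule — add F ~c, F ~b.
    × closes — contains both c and ~c.
  branch 2 (add T (a | (c | c))):
    T (~c | ~b): β-rule — branch into T ~c  //  T ~b.
      branch 2.1 (add T ~c):
        T (a | (c | c)): β-rule — branch into T a  //  T (c | c).
          branch 2.1.1 (add T a):
            × closes — contains both a and ~a.
          branch 2.1.2 (add T (c | c)):
            T (c | c): β-rule — branch into T c  //  T c.
              branch 2.1.2.1 (add T c):
                × closes — contains both c and ~c.
              branch 2.1.2.2 (add T c):
                × closes — contains both c and ~c.
      branch 2.2 (add T ~b):
        T (a | (c | c)): β-rule — branch into T a  //  T (c | c).
          branch 2.2.1 (add T a):
            × closes — contains both a and ~a.
          branch 2.2.2 (add T (c | c)):
            T (c | c): β-rule — branch into T c  //  T c.
              branch 2.2.2.1 (add T c):
                × closes — contains both c and ~c.
              branch 2.2.2.2 (add T c):
                × closes — contains both c and ~c.
All 7 branches close.
Every branch closed; the formula is unsatisfiable.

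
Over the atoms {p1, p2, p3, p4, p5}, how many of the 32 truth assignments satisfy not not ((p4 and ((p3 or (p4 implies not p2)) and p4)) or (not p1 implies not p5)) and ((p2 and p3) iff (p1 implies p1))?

7

Initial set: {T (not not ((p4 and ((p3 or (p4 implies not p2)) and p4)) or (not p1 implies not p5)) and ((p2 and p3) iff (p1 implies p1)))}.
T (not not ((p4 and ((p3 or (p4 implies not p2)) and p4)) or (not p1 implies not p5)) and ((p2 and p3) iff (p1 implies p1))): α-rule — add T not not ((p4 and ((p3 or (p4 implies not p2)) and p4)) or (not p1 implies not p5)), T ((p2 and p3) iff (p1 implies p1)).
T not not ((p4 and ((p3 or (p4 implies not p2)) and p4)) or (not p1 implies not p5)): drop double negation, giving T ((p4 and ((p3 or (p4 implies not p2)) and p4)) or (not p1 implies not p5)).
T ((p2 and p3) iff (p1 implies p1)): β-rule — branch into T (p2 and p3), T (p1 implies p1)  //  F (p2 and p3), F (p1 implies p1).
  branch 1 (add T (p2 and p3), T (p1 implies p1)):
    T (p2 and p3): α-rule — add T p2, T p3.
    T ((p4 and ((p3 or (p4 implies not p2)) and p4)) or (not p1 implies not p5)): β-rule — branch into T (p4 and ((p3 or (p4 implies not p2)) and p4))  //  T (not p1 implies not p5).
      branch 1.1 (add T (p4 and ((p3 or (p4 implies not p2)) and p4))):
        T (p4 and ((p3 or (p4 implies not p2)) and p4)): α-rule — add T p4, T ((p3 or (p4 implies not p2)) and p4).
        T ((p3 or (p4 implies not p2)) and p4): α-rule — add T (p3 or (p4 implies not p2)), T p4.
        T (p1 implies p1): β-rule — branch into F p1  //  T p1.
          branch 1.1.1 (add F p1):
            T (p3 or (p4 implies not p2)): β-rule — branch into T p3  //  T (p4 implies not p2).
              branch 1.1.1.1 (add T p3):
                ○ open, literals {p1=false, p2=true, p3=true, p4=true}.
              branch 1.1.1.2 (add T (p4 implies not p2)):
                T (p4 implies not p2): β-rule — branch into F p4  //  T not p2.
                  branch 1.1.1.2.1 (add F p4):
                    × closes — contains both p4 and not p4.
                  branch 1.1.1.2.2 (add T not p2):
                    × closes — contains both p2 and not p2.
          branch 1.1.2 (add T p1):
            T (p3 or (p4 implies not p2)): β-rule — branch into T p3  //  T (p4 implies not p2).
              branch 1.1.2.1 (add T p3):
                ○ open, literals {p1=true, p2=true, p3=true, p4=true}.
              branch 1.1.2.2 (add T (p4 implies not p2)):
                T (p4 implies not p2): β-rule — branch into F p4  //  T not p2.
                  branch 1.1.2.2.1 (add F p4):
                    × closes — contains both p4 and not p4.
                  branch 1.1.2.2.2 (add T not p2):
                    × closes — contains both p2 and not p2.
      branch 1.2 (add T (not p1 implies not p5)):
        T (p1 implies p1): β-rule — branch into F p1  //  T p1.
          branch 1.2.1 (add F p1):
            T (not p1 implies not p5): β-rule — branch into F not p1  //  T not p5.
              branch 1.2.1.1 (add F not p1):
                × closes — contains both p1 and not p1.
              branch 1.2.1.2 (add T not p5):
                ○ open, literals {p1=false, p2=true, p3=true, p5=false}.
          branch 1.2.2 (add T p1):
            T (not p1 implies not p5): β-rule — branch into F not p1  //  T not p5.
              branch 1.2.2.1 (add F not p1):
                ○ open, literals {p1=true, p2=true, p3=true}.
              branch 1.2.2.2 (add T not p5):
                ○ open, literals {p1=true, p2=true, p3=true, p5=false}.
  branch 2 (add F (p2 and p3), F (p1 implies p1)):
    F (p1 implies p1): α-rule — add T p1, F p1.
    × closes — contains both p1 and not p1.
6 branches closed, 5 open.
Each open branch fixes some atoms; the unmentioned ones are free. Counting distinct full assignments: branch {p1=false, p2=true, p3=true, p4=true} (p5) contributes 2 new; branch {p1=true, p2=true, p3=true, p4=true} (p5) contributes 2 new; branch {p1=false, p2=true, p3=true, p5=false} (p4) contributes 1 new; branch {p1=true, p2=true, p3=true} (p4, p5) contributes 2 new; branch {p1=true, p2=true, p3=true, p5=false} (p4) contributes 0 new. Total: 7.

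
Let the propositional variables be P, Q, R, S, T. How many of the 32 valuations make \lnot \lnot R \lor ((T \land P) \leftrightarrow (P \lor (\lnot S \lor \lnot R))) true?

20

Initial set: {(\lnot \lnot R \lor ((T \land P) \leftrightarrow (P \lor (\lnot S \lor \lnot R))))}.
(\lnot \lnot R \lor ((T \land P) \leftrightarrow (P \lor (\lnot S \lor \lnot R)))): β-rule — branch into \lnot \lnot R  //  ((T \land P) \leftrightarrow (P \lor (\lnot S \lor \lnot R))).
  branch 1 (add \lnot \lnot R):
    \lnot \lnot R: drop double negation, giving R.
    ○ open, literals {R=1}.
  branch 2 (add ((T \land P) \leftrightarrow (P \lor (\lnot S \lor \lnot R)))):
    ((T \land P) \leftrightarrow (P \lor (\lnot S \lor \lnot R))): β-rule — branch into (T \land P), (P \lor (\lnot S \lor \lnot R))  //  \lnot (T \land P), \lnot (P \lor (\lnot S \lor \lnot R)).
      branch 2.1 (add (T \land P), (P \lor (\lnot S \lor \lnot R))):
        (T \land P): α-rule — add T, P.
        (P \lor (\lnot S \lor \lnot R)): β-rule — branch into P  //  (\lnot S \lor \lnot R).
          branch 2.1.1 (add P):
            ○ open, literals {P=1, T=1}.
          branch 2.1.2 (add (\lnot S \lor \lnot R)):
            (\lnot S \lor \lnot R): β-rule — branch into \lnot S  //  \lnot R.
              branch 2.1.2.1 (add \lnot S):
                ○ open, literals {P=1, S=0, T=1}.
              branch 2.1.2.2 (add \lnot R):
                ○ open, literals {P=1, R=0, T=1}.
      branch 2.2 (add \lnot (T \land P), \lnot (P \lor (\lnot S \lor \lnot R))):
        \lnot (P \lor (\lnot S \lor \lnot R)): α-rule — add \lnot P, \lnot (\lnot S \lor \lnot R).
        \lnot (\lnot S \lor \lnot R): α-rule — add \lnot \lnot S, \lnot \lnot R.
        \lnot (T \land P): β-rule — branch into \lnot T  //  \lnot P.
          branch 2.2.1 (add \lnot T):
            ○ open, literals {P=0, R=1, S=1, T=0}.
          branch 2.2.2 (add \lnot P):
            ○ open, literals {P=0, R=1, S=1}.
0 branches closed, 6 open.
Each open branch fixes some atoms; the unmentioned ones are free. Counting distinct full assignments: branch {R=1} (P, Q, S, T) contributes 16 new; branch {P=1, T=1} (Q, R, S) contributes 4 new; branch {P=1, S=0, T=1} (Q, R) contributes 0 new; branch {P=1, R=0, T=1} (Q, S) contributes 0 new; branch {P=0, R=1, S=1, T=0} (Q) contributes 0 new; branch {P=0, R=1, S=1} (Q, T) contributes 0 new. Total: 20.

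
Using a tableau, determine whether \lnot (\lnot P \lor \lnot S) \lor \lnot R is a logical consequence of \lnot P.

Initial set: {\lnot P; \lnot (\lnot (\lnot P \lor \lnot S) \lor \lnot R)}.
\lnot (\lnot (\lnot P \lor \lnot S) \lor \lnot R): α-rule — add \lnot \lnot (\lnot P \lor \lnot S), \lnot \lnot R.
\lnot \lnot (\lnot P \lor \lnot S): β-rule — branch into \lnot P  //  \lnot S.
  branch 1 (add \lnot P):
    ○ open, literals {P=false, R=true}.
  branch 2 (add \lnot S):
    ○ open, literals {P=false, R=true, S=false}.
0 branches closed, 2 open.
An open branch gives a countermodel: P=false, R=true (unmentioned atoms arbitrary); the premises hold there but the conclusion fails.

No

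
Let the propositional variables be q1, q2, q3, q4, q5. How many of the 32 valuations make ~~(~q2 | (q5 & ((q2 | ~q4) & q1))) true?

Initial set: {~~(~q2 | (q5 & ((q2 | ~q4) & q1)))}.
~~(~q2 | (q5 & ((q2 | ~q4) & q1))): drop double negation, giving (~q2 | (q5 & ((q2 | ~q4) & q1))).
(~q2 | (q5 & ((q2 | ~q4) & q1))): β-rule — branch into ~q2  //  (q5 & ((q2 | ~q4) & q1)).
  branch 1 (add ~q2):
    ○ open, literals {q2=false}.
  branch 2 (add (q5 & ((q2 | ~q4) & q1))):
    (q5 & ((q2 | ~q4) & q1)): α-rule — add q5, ((q2 | ~q4) & q1).
    ((q2 | ~q4) & q1): α-rule — add (q2 | ~q4), q1.
    (q2 | ~q4): β-rule — branch into q2  //  ~q4.
      branch 2.1 (add q2):
        ○ open, literals {q1=true, q2=true, q5=true}.
      branch 2.2 (add ~q4):
        ○ open, literals {q1=true, q4=false, q5=true}.
0 branches closed, 3 open.
Each open branch fixes some atoms; the unmentioned ones are free. Counting distinct full assignments: branch {q2=false} (q1, q3, q4, q5) contributes 16 new; branch {q1=true, q2=true, q5=true} (q3, q4) contributes 4 new; branch {q1=true, q4=false, q5=true} (q2, q3) contributes 0 new. Total: 20.

20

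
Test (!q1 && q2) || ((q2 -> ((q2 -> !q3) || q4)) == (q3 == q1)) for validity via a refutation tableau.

Assume the negation and expand:
Initial set: {!((!q1 && q2) || ((q2 -> ((q2 -> !q3) || q4)) == (q3 == q1)))}.
!((!q1 && q2) || ((q2 -> ((q2 -> !q3) || q4)) == (q3 == q1))): α-rule — add !(!q1 && q2), !((q2 -> ((q2 -> !q3) || q4)) == (q3 == q1)).
!(!q1 && q2): β-rule — branch into !!q1  //  !q2.
  branch 1 (add !!q1):
    !((q2 -> ((q2 -> !q3) || q4)) == (q3 == q1)): β-rule — branch into (q2 -> ((q2 -> !q3) || q4)), !(q3 == q1)  //  !(q2 -> ((q2 -> !q3) || q4)), (q3 == q1).
      branch 1.1 (add (q2 -> ((q2 -> !q3) || q4)), !(q3 == q1)):
        (q2 -> ((q2 -> !q3) || q4)): β-rule — branch into !q2  //  ((q2 -> !q3) || q4).
          branch 1.1.1 (add !q2):
            !(q3 == q1): β-rule — branch into q3, !q1  //  !q3, q1.
              branch 1.1.1.1 (add q3, !q1):
                × closes — contains both q1 and !q1.
              branch 1.1.1.2 (add !q3, q1):
                ○ open, literals {q1=T, q2=F, q3=F}.
          branch 1.1.2 (add ((q2 -> !q3) || q4)):
            !(q3 == q1): β-rule — branch into q3, !q1  //  !q3, q1.
              branch 1.1.2.1 (add q3, !q1):
                × closes — contains both q1 and !q1.
              branch 1.1.2.2 (add !q3, q1):
                ((q2 -> !q3) || q4): β-rule — branch into (q2 -> !q3)  //  q4.
                  branch 1.1.2.2.1 (add (q2 -> !q3)):
                    (q2 -> !q3): β-rule — branch into !q2  //  !q3.
                      branch 1.1.2.2.1.1 (add !q2):
                        ○ open, literals {q1=T, q2=F, q3=F}.
                      branch 1.1.2.2.1.2 (add !q3):
                        ○ open, literals {q1=T, q3=F}.
                  branch 1.1.2.2.2 (add q4):
                    ○ open, literals {q1=T, q3=F, q4=T}.
      branch 1.2 (add !(q2 -> ((q2 -> !q3) || q4)), (q3 == q1)):
        !(q2 -> ((q2 -> !q3) || q4)): α-rule — add q2, !((q2 -> !q3) || q4).
        !((q2 -> !q3) || q4): α-rule — add !(q2 -> !q3), !q4.
        !(q2 -> !q3): α-rule — add q2, !!q3.
        (q3 == q1): β-rule — branch into q3, q1  //  !q3, !q1.
          branch 1.2.1 (add q3, q1):
            ○ open, literals {q1=T, q2=T, q3=T, q4=F}.
          branch 1.2.2 (add !q3, !q1):
            × closes — contains both q3 and !q3.
  branch 2 (add !q2):
    !((q2 -> ((q2 -> !q3) || q4)) == (q3 == q1)): β-rule — branch into (q2 -> ((q2 -> !q3) || q4)), !(q3 == q1)  //  !(q2 -> ((q2 -> !q3) || q4)), (q3 == q1).
      branch 2.1 (add (q2 -> ((q2 -> !q3) || q4)), !(q3 == q1)):
        (q2 -> ((q2 -> !q3) || q4)): β-rule — branch into !q2  //  ((q2 -> !q3) || q4).
          branch 2.1.1 (add !q2):
            !(q3 == q1): β-rule — branch into q3, !q1  //  !q3, q1.
              branch 2.1.1.1 (add q3, !q1):
                ○ open, literals {q1=F, q2=F, q3=T}.
              branch 2.1.1.2 (add !q3, q1):
                ○ open, literals {q1=T, q2=F, q3=F}.
          branch 2.1.2 (add ((q2 -> !q3) || q4)):
            !(q3 == q1): β-rule — branch into q3, !q1  //  !q3, q1.
              branch 2.1.2.1 (add q3, !q1):
                ((q2 -> !q3) || q4): β-rule — branch into (q2 -> !q3)  //  q4.
                  branch 2.1.2.1.1 (add (q2 -> !q3)):
                    (q2 -> !q3): β-rule — branch into !q2  //  !q3.
                      branch 2.1.2.1.1.1 (add !q2):
                        ○ open, literals {q1=F, q2=F, q3=T}.
                      branch 2.1.2.1.1.2 (add !q3):
                        × closes — contains both q3 and !q3.
                  branch 2.1.2.1.2 (add q4):
                    ○ open, literals {q1=F, q2=F, q3=T, q4=T}.
              branch 2.1.2.2 (add !q3, q1):
                ((q2 -> !q3) || q4): β-rule — branch into (q2 -> !q3)  //  q4.
                  branch 2.1.2.2.1 (add (q2 -> !q3)):
                    (q2 -> !q3): β-rule — branch into !q2  //  !q3.
                      branch 2.1.2.2.1.1 (add !q2):
                        ○ open, literals {q1=T, q2=F, q3=F}.
                      branch 2.1.2.2.1.2 (add !q3):
                        ○ open, literals {q1=T, q2=F, q3=F}.
                  branch 2.1.2.2.2 (add q4):
                    ○ open, literals {q1=T, q2=F, q3=F, q4=T}.
      branch 2.2 (add !(q2 -> ((q2 -> !q3) || q4)), (q3 == q1)):
        !(q2 -> ((q2 -> !q3) || q4)): α-rule — add q2, !((q2 -> !q3) || q4).
        × closes — contains both q2 and !q2.
5 branches closed, 12 open.
An open branch gives a countermodel: q1=T, q2=F, q3=F (unmentioned atoms arbitrary); under it the original formula is false.

Not valid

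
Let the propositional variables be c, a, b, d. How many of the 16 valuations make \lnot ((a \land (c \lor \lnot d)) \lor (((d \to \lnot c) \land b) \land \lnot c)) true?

Initial set: {T \lnot ((a \land (c \lor \lnot d)) \lor (((d \to \lnot c) \land b) \land \lnot c))}.
T \lnot ((a \land (c \lor \lnot d)) \lor (((d \to \lnot c) \land b) \land \lnot c)): α-rule — add F (a \land (c \lor \lnot d)), F (((d \to \lnot c) \land b) \land \lnot c).
F (a \land (c \lor \lnot d)): β-rule — branch into F a  //  F (c \lor \lnot d).
  branch 1 (add F a):
    F (((d \to \lnot c) \land b) \land \lnot c): β-rule — branch into F ((d \to \lnot c) \land b)  //  F \lnot c.
      branch 1.1 (add F ((d \to \lnot c) \land b)):
        F ((d \to \lnot c) \land b): β-rule — branch into F (d \to \lnot c)  //  F b.
          branch 1.1.1 (add F (d \to \lnot c)):
            F (d \to \lnot c): α-rule — add T d, F \lnot c.
            ○ open, literals {a=F, c=T, d=T}.
          branch 1.1.2 (add F b):
            ○ open, literals {a=F, b=F}.
      branch 1.2 (add F \lnot c):
        ○ open, literals {a=F, c=T}.
  branch 2 (add F (c \lor \lnot d)):
    F (c \lor \lnot d): α-rule — add F c, F \lnot d.
    F (((d \to \lnot c) \land b) \land \lnot c): β-rule — branch into F ((d \to \lnot c) \land b)  //  F \lnot c.
      branch 2.1 (add F ((d \to \lnot c) \land b)):
        F ((d \to \lnot c) \land b): β-rule — branch into F (d \to \lnot c)  //  F b.
          branch 2.1.1 (add F (d \to \lnot c)):
            F (d \to \lnot c): α-rule — add T d, F \lnot c.
            × closes — contains both c and \lnot c.
          branch 2.1.2 (add F b):
            ○ open, literals {b=F, c=F, d=T}.
      branch 2.2 (add F \lnot c):
        × closes — contains both c and \lnot c.
2 branches closed, 4 open.
Each open branch fixes some atoms; the unmentioned ones are free. Counting distinct full assignments: branch {a=F, c=T, d=T} (b) contributes 2 new; branch {a=F, b=F} (c, d) contributes 3 new; branch {a=F, c=T} (b, d) contributes 1 new; branch {b=F, c=F, d=T} (a) contributes 1 new. Total: 7.

7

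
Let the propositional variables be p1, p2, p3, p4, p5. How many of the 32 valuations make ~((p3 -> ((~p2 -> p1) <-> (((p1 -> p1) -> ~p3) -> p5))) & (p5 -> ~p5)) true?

Initial set: {~((p3 -> ((~p2 -> p1) <-> (((p1 -> p1) -> ~p3) -> p5))) & (p5 -> ~p5))}.
~((p3 -> ((~p2 -> p1) <-> (((p1 -> p1) -> ~p3) -> p5))) & (p5 -> ~p5)): β-rule — branch into ~(p3 -> ((~p2 -> p1) <-> (((p1 -> p1) -> ~p3) -> p5)))  //  ~(p5 -> ~p5).
  branch 1 (add ~(p3 -> ((~p2 -> p1) <-> (((p1 -> p1) -> ~p3) -> p5)))):
    ~(p3 -> ((~p2 -> p1) <-> (((p1 -> p1) -> ~p3) -> p5))): α-rule — add p3, ~((~p2 -> p1) <-> (((p1 -> p1) -> ~p3) -> p5)).
    ~((~p2 -> p1) <-> (((p1 -> p1) -> ~p3) -> p5)): β-rule — branch into (~p2 -> p1), ~(((p1 -> p1) -> ~p3) -> p5)  //  ~(~p2 -> p1), (((p1 -> p1) -> ~p3) -> p5).
      branch 1.1 (add (~p2 -> p1), ~(((p1 -> p1) -> ~p3) -> p5)):
        ~(((p1 -> p1) -> ~p3) -> p5): α-rule — add ((p1 -> p1) -> ~p3), ~p5.
        (~p2 -> p1): β-rule — branch into ~~p2  //  p1.
          branch 1.1.1 (add ~~p2):
            ((p1 -> p1) -> ~p3): β-rule — branch into ~(p1 -> p1)  //  ~p3.
              branch 1.1.1.1 (add ~(p1 -> p1)):
                ~(p1 -> p1): α-rule — add p1, ~p1.
                × closes — contains both p1 and ~p1.
              branch 1.1.1.2 (add ~p3):
                × closes — contains both p3 and ~p3.
          branch 1.1.2 (add p1):
            ((p1 -> p1) -> ~p3): β-rule — branch into ~(p1 -> p1)  //  ~p3.
              branch 1.1.2.1 (add ~(p1 -> p1)):
                ~(p1 -> p1): α-rule — add p1, ~p1.
                × closes — contains both p1 and ~p1.
              branch 1.1.2.2 (add ~p3):
                × closes — contains both p3 and ~p3.
      branch 1.2 (add ~(~p2 -> p1), (((p1 -> p1) -> ~p3) -> p5)):
        ~(~p2 -> p1): α-rule — add ~p2, ~p1.
        (((p1 -> p1) -> ~p3) -> p5): β-rule — branch into ~((p1 -> p1) -> ~p3)  //  p5.
          branch 1.2.1 (add ~((p1 -> p1) -> ~p3)):
            ~((p1 -> p1) -> ~p3): α-rule — add (p1 -> p1), ~~p3.
            (p1 -> p1): β-rule — branch into ~p1  //  p1.
              branch 1.2.1.1 (add ~p1):
                ○ open, literals {p1=0, p2=0, p3=1}.
              branch 1.2.1.2 (add p1):
                × closes — contains both p1 and ~p1.
          branch 1.2.2 (add p5):
            ○ open, literals {p1=0, p2=0, p3=1, p5=1}.
  branch 2 (add ~(p5 -> ~p5)):
    ~(p5 -> ~p5): α-rule — add p5, ~~p5.
    ○ open, literals {p5=1}.
5 branches closed, 3 open.
Each open branch fixes some atoms; the unmentioned ones are free. Counting distinct full assignments: branch {p1=0, p2=0, p3=1} (p4, p5) contributes 4 new; branch {p1=0, p2=0, p3=1, p5=1} (p4) contributes 0 new; branch {p5=1} (p1, p2, p3, p4) contributes 14 new. Total: 18.

18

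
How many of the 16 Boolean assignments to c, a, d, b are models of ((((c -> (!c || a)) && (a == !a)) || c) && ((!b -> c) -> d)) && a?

Initial set: {(((((c -> (!c || a)) && (a == !a)) || c) && ((!b -> c) -> d)) && a)}.
(((((c -> (!c || a)) && (a == !a)) || c) && ((!b -> c) -> d)) && a): α-rule — add ((((c -> (!c || a)) && (a == !a)) || c) && ((!b -> c) -> d)), a.
((((c -> (!c || a)) && (a == !a)) || c) && ((!b -> c) -> d)): α-rule — add (((c -> (!c || a)) && (a == !a)) || c), ((!b -> c) -> d).
(((c -> (!c || a)) && (a == !a)) || c): β-rule — branch into ((c -> (!c || a)) && (a == !a))  //  c.
  branch 1 (add ((c -> (!c || a)) && (a == !a))):
    ((c -> (!c || a)) && (a == !a)): α-rule — add (c -> (!c || a)), (a == !a).
    ((!b -> c) -> d): β-rule — branch into !(!b -> c)  //  d.
      branch 1.1 (add !(!b -> c)):
        !(!b -> c): α-rule — add !b, !c.
        (c -> (!c || a)): β-rule — branch into !c  //  (!c || a).
          branch 1.1.1 (add !c):
            (a == !a): β-rule — branch into a, !a  //  !a, !!a.
              branch 1.1.1.1 (add a, !a):
                × closes — contains both a and !a.
              branch 1.1.1.2 (add !a, !!a):
                × closes — contains both a and !a.
          branch 1.1.2 (add (!c || a)):
            (a == !a): β-rule — branch into a, !a  //  !a, !!a.
              branch 1.1.2.1 (add a, !a):
                × closes — contains both a and !a.
              branch 1.1.2.2 (add !a, !!a):
                × closes — contains both a and !a.
      branch 1.2 (add d):
        (c -> (!c || a)): β-rule — branch into !c  //  (!c || a).
          branch 1.2.1 (add !c):
            (a == !a): β-rule — branch into a, !a  //  !a, !!a.
              branch 1.2.1.1 (add a, !a):
                × closes — contains both a and !a.
              branch 1.2.1.2 (add !a, !!a):
                × closes — contains both a and !a.
          branch 1.2.2 (add (!c || a)):
            (a == !a): β-rule — branch into a, !a  //  !a, !!a.
              branch 1.2.2.1 (add a, !a):
                × closes — contains both a and !a.
              branch 1.2.2.2 (add !a, !!a):
                × closes — contains both a and !a.
  branch 2 (add c):
    ((!b -> c) -> d): β-rule — branch into !(!b -> c)  //  d.
      branch 2.1 (add !(!b -> c)):
        !(!b -> c): α-rule — add !b, !c.
        × closes — contains both c and !c.
      branch 2.2 (add d):
        ○ open, literals {a=T, c=T, d=T}.
9 branches closed, 1 open.
Each open branch fixes some atoms; the unmentioned ones are free. Counting distinct full assignments: branch {a=T, c=T, d=T} (b) contributes 2 new. Total: 2.

2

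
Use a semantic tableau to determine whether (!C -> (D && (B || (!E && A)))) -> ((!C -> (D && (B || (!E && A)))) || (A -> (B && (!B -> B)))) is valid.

Valid

Assume the negation and expand:
Initial set: {!((!C -> (D && (B || (!E && A)))) -> ((!C -> (D && (B || (!E && A)))) || (A -> (B && (!B -> B)))))}.
!((!C -> (D && (B || (!E && A)))) -> ((!C -> (D && (B || (!E && A)))) || (A -> (B && (!B -> B))))): α-rule — add (!C -> (D && (B || (!E && A)))), !((!C -> (D && (B || (!E && A)))) || (A -> (B && (!B -> B)))).
!((!C -> (D && (B || (!E && A)))) || (A -> (B && (!B -> B)))): α-rule — add !(!C -> (D && (B || (!E && A)))), !(A -> (B && (!B -> B))).
!(!C -> (D && (B || (!E && A)))): α-rule — add !C, !(D && (B || (!E && A))).
!(A -> (B && (!B -> B))): α-rule — add A, !(B && (!B -> B)).
(!C -> (D && (B || (!E && A)))): β-rule — branch into !!C  //  (D && (B || (!E && A))).
  branch 1 (add !!C):
    × closes — contains both C and !C.
  branch 2 (add (D && (B || (!E && A)))):
    (D && (B || (!E && A))): α-rule — add D, (B || (!E && A)).
    !(D && (B || (!E && A))): β-rule — branch into !D  //  !(B || (!E && A)).
      branch 2.1 (add !D):
        × closes — contains both D and !D.
      branch 2.2 (add !(B || (!E && A))):
        !(B || (!E && A)): α-rule — add !B, !(!E && A).
        !(B && (!B -> B)): β-rule — branch into !B  //  !(!B -> B).
          branch 2.2.1 (add !B):
            (B || (!E && A)): β-rule — branch into B  //  (!E && A).
              branch 2.2.1.1 (add B):
                × closes — contains both B and !B.
              branch 2.2.1.2 (add (!E && A)):
                (!E && A): α-rule — add !E, A.
                !(!E && A): β-rule — branch into !!E  //  !A.
                  branch 2.2.1.2.1 (add !!E):
                    × closes — contains both E and !E.
                  branch 2.2.1.2.2 (add !A):
                    × closes — contains both A and !A.
          branch 2.2.2 (add !(!B -> B)):
            !(!B -> B): α-rule — add !B, !B.
            (B || (!E && A)): β-rule — branch into B  //  (!E && A).
              branch 2.2.2.1 (add B):
                × closes — contains both B and !B.
              branch 2.2.2.2 (add (!E && A)):
                (!E && A): α-rule — add !E, A.
                !(!E && A): β-rule — branch into !!E  //  !A.
                  branch 2.2.2.2.1 (add !!E):
                    × closes — contains both E and !E.
                  branch 2.2.2.2.2 (add !A):
                    × closes — contains both A and !A.
All 8 branches close.
Every branch closed, so the negation is unsatisfiable and the formula is valid.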